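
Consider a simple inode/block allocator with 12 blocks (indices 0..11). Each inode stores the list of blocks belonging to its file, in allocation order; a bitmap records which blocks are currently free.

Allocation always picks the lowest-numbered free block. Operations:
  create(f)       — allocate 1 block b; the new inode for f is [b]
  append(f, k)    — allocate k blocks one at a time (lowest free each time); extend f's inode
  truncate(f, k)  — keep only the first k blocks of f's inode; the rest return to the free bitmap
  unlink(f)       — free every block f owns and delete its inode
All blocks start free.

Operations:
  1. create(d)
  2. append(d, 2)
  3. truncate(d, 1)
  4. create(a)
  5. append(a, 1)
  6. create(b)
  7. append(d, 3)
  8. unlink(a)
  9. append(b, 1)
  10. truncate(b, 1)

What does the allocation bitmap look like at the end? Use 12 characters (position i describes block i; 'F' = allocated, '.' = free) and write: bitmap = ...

[1] create(d) — d=0 (map F...........)
[2] append(d, 2) — d=0,1,2 (map FFF.........)
[3] truncate(d, 1) — d=0 (map F...........)
[4] create(a) — a=1 d=0 (map FF..........)
[5] append(a, 1) — a=1,2 d=0 (map FFF.........)
[6] create(b) — a=1,2 b=3 d=0 (map FFFF........)
[7] append(d, 3) — a=1,2 b=3 d=0,4,5,6 (map FFFFFFF.....)
[8] unlink(a) — b=3 d=0,4,5,6 (map F..FFFF.....)
[9] append(b, 1) — b=3,1 d=0,4,5,6 (map FF.FFFF.....)
[10] truncate(b, 1) — b=3 d=0,4,5,6 (map F..FFFF.....)

bitmap = F..FFFF.....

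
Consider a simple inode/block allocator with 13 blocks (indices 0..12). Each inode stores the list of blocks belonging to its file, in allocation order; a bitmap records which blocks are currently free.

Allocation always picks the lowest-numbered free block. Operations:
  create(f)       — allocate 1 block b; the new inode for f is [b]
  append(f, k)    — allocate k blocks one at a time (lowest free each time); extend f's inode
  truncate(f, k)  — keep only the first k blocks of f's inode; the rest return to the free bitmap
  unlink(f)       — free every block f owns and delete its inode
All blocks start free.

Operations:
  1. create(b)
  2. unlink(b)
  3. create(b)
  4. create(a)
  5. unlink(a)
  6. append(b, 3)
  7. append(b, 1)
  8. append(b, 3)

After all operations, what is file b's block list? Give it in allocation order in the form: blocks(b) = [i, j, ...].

[1] create(b) — b=0 (map F............)
[2] unlink(b) —  (map .............)
[3] create(b) — b=0 (map F............)
[4] create(a) — a=1 b=0 (map FF...........)
[5] unlink(a) — b=0 (map F............)
[6] append(b, 3) — b=0,1,2,3 (map FFFF.........)
[7] append(b, 1) — b=0,1,2,3,4 (map FFFFF........)
[8] append(b, 3) — b=0,1,2,3,4,5,6,7 (map FFFFFFFF.....)

blocks(b) = [0, 1, 2, 3, 4, 5, 6, 7]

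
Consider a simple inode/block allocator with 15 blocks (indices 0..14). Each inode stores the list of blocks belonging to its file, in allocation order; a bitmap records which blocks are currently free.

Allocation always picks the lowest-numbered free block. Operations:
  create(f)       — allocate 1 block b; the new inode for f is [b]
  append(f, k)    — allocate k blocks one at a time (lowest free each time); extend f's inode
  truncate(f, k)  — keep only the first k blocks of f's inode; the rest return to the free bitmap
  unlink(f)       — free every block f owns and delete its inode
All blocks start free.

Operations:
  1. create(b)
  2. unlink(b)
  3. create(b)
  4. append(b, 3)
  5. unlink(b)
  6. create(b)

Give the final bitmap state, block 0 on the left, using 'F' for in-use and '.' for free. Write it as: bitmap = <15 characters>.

bitmap = F..............

create(b): bitmap=F.............. | b=[0]
unlink(b): bitmap=............... | 
create(b): bitmap=F.............. | b=[0]
append(b, 3): bitmap=FFFF........... | b=[0, 1, 2, 3]
unlink(b): bitmap=............... | 
create(b): bitmap=F.............. | b=[0]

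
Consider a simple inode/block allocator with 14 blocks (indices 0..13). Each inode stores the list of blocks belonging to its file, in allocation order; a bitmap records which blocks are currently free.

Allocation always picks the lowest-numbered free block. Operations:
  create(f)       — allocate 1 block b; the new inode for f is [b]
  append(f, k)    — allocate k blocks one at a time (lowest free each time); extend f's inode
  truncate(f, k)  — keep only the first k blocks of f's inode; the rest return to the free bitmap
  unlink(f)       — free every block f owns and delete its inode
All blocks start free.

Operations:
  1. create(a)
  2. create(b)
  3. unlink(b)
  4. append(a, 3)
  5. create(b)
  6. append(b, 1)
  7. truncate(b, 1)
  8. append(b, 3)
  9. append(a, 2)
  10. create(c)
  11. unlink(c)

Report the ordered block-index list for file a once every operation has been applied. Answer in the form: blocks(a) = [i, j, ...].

blocks(a) = [0, 1, 2, 3, 8, 9]

  1. create(a)  ⇒  F.............  {a→[0]}
  2. create(b)  ⇒  FF............  {a→[0]; b→[1]}
  3. unlink(b)  ⇒  F.............  {a→[0]}
  4. append(a, 3)  ⇒  FFFF..........  {a→[0, 1, 2, 3]}
  5. create(b)  ⇒  FFFFF.........  {a→[0, 1, 2, 3]; b→[4]}
  6. append(b, 1)  ⇒  FFFFFF........  {a→[0, 1, 2, 3]; b→[4, 5]}
  7. truncate(b, 1)  ⇒  FFFFF.........  {a→[0, 1, 2, 3]; b→[4]}
  8. append(b, 3)  ⇒  FFFFFFFF......  {a→[0, 1, 2, 3]; b→[4, 5, 6, 7]}
  9. append(a, 2)  ⇒  FFFFFFFFFF....  {a→[0, 1, 2, 3, 8, 9]; b→[4, 5, 6, 7]}
  10. create(c)  ⇒  FFFFFFFFFFF...  {a→[0, 1, 2, 3, 8, 9]; b→[4, 5, 6, 7]; c→[10]}
  11. unlink(c)  ⇒  FFFFFFFFFF....  {a→[0, 1, 2, 3, 8, 9]; b→[4, 5, 6, 7]}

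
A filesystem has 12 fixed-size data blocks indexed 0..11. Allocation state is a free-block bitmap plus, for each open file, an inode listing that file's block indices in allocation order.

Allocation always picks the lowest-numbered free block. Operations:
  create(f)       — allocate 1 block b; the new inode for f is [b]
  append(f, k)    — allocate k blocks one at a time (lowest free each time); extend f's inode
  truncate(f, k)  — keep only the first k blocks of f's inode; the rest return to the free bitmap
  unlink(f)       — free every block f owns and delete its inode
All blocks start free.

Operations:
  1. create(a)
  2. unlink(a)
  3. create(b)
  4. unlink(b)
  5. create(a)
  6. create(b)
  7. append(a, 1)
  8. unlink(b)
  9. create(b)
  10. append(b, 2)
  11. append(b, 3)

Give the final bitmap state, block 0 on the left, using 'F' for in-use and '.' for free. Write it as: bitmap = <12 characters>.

after create(a) → a:[0]  free=[F...........]
after unlink(a) →   free=[............]
after create(b) → b:[0]  free=[F...........]
after unlink(b) →   free=[............]
after create(a) → a:[0]  free=[F...........]
after create(b) → a:[0], b:[1]  free=[FF..........]
after append(a, 1) → a:[0, 2], b:[1]  free=[FFF.........]
after unlink(b) → a:[0, 2]  free=[F.F.........]
after create(b) → a:[0, 2], b:[1]  free=[FFF.........]
after append(b, 2) → a:[0, 2], b:[1, 3, 4]  free=[FFFFF.......]
after append(b, 3) → a:[0, 2], b:[1, 3, 4, 5, 6, 7]  free=[FFFFFFFF....]

bitmap = FFFFFFFF....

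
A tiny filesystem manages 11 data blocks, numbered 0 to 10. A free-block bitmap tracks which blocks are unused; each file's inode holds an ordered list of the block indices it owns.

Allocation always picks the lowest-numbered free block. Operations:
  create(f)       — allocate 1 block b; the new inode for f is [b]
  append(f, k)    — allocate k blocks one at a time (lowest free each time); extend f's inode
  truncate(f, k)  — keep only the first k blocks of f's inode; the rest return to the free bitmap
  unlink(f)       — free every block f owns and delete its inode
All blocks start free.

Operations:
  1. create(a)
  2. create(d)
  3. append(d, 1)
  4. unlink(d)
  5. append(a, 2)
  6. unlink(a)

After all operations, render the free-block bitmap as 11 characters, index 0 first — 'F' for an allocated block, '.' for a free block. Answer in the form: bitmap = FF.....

bitmap = ...........

create(a): bitmap=F.......... | a=[0]
create(d): bitmap=FF......... | a=[0] d=[1]
append(d, 1): bitmap=FFF........ | a=[0] d=[1, 2]
unlink(d): bitmap=F.......... | a=[0]
append(a, 2): bitmap=FFF........ | a=[0, 1, 2]
unlink(a): bitmap=........... | 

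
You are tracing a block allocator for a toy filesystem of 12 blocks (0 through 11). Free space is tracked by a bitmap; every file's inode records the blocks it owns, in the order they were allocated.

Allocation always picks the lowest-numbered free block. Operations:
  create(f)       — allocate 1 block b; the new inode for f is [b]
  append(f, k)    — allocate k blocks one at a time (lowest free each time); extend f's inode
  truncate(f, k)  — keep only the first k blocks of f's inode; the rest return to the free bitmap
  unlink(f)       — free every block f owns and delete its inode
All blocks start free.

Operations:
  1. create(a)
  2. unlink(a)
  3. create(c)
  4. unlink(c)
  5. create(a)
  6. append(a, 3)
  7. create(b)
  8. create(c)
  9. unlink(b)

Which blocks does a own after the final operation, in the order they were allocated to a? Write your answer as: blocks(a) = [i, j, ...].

[1] create(a) — a=0 (map F...........)
[2] unlink(a) —  (map ............)
[3] create(c) — c=0 (map F...........)
[4] unlink(c) —  (map ............)
[5] create(a) — a=0 (map F...........)
[6] append(a, 3) — a=0,1,2,3 (map FFFF........)
[7] create(b) — a=0,1,2,3 b=4 (map FFFFF.......)
[8] create(c) — a=0,1,2,3 b=4 c=5 (map FFFFFF......)
[9] unlink(b) — a=0,1,2,3 c=5 (map FFFF.F......)

blocks(a) = [0, 1, 2, 3]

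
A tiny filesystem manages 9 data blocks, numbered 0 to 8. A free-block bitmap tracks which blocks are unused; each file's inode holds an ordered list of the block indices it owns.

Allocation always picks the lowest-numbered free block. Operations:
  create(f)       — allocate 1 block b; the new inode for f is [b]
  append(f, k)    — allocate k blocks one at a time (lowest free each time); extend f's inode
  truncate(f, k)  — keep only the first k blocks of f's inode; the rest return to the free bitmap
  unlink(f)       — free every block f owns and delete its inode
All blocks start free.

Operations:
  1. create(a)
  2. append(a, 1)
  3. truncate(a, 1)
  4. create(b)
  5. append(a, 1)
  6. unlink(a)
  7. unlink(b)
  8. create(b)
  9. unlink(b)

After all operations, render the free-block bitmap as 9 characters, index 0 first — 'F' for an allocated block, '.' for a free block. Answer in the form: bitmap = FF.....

create(a): bitmap=F........ | a=[0]
append(a, 1): bitmap=FF....... | a=[0, 1]
truncate(a, 1): bitmap=F........ | a=[0]
create(b): bitmap=FF....... | a=[0] b=[1]
append(a, 1): bitmap=FFF...... | a=[0, 2] b=[1]
unlink(a): bitmap=.F....... | b=[1]
unlink(b): bitmap=......... | 
create(b): bitmap=F........ | b=[0]
unlink(b): bitmap=......... | 

bitmap = .........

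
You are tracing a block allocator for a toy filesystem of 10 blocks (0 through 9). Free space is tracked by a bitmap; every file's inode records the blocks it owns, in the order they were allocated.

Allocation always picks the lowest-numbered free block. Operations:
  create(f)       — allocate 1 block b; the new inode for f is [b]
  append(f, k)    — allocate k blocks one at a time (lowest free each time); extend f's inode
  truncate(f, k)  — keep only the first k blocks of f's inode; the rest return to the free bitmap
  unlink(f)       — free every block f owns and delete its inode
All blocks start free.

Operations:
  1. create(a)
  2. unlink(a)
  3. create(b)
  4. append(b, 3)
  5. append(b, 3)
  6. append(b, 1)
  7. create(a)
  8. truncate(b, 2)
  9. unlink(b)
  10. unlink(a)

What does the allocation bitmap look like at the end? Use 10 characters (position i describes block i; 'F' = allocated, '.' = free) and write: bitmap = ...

bitmap = ..........

create(a): bitmap=F......... | a=[0]
unlink(a): bitmap=.......... | 
create(b): bitmap=F......... | b=[0]
append(b, 3): bitmap=FFFF...... | b=[0, 1, 2, 3]
append(b, 3): bitmap=FFFFFFF... | b=[0, 1, 2, 3, 4, 5, 6]
append(b, 1): bitmap=FFFFFFFF.. | b=[0, 1, 2, 3, 4, 5, 6, 7]
create(a): bitmap=FFFFFFFFF. | a=[8] b=[0, 1, 2, 3, 4, 5, 6, 7]
truncate(b, 2): bitmap=FF......F. | a=[8] b=[0, 1]
unlink(b): bitmap=........F. | a=[8]
unlink(a): bitmap=.......... | 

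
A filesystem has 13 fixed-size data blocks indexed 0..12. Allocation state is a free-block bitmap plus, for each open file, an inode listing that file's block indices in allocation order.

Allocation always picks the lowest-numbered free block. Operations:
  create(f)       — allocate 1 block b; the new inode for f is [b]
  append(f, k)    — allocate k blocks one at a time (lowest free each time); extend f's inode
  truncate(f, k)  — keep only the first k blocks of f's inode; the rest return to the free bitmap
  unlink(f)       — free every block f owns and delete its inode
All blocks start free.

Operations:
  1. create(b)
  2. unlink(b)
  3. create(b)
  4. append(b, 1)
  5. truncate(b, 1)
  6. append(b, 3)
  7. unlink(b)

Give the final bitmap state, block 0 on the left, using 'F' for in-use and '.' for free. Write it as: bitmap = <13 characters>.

after create(b) → b:[0]  free=[F............]
after unlink(b) →   free=[.............]
after create(b) → b:[0]  free=[F............]
after append(b, 1) → b:[0, 1]  free=[FF...........]
after truncate(b, 1) → b:[0]  free=[F............]
after append(b, 3) → b:[0, 1, 2, 3]  free=[FFFF.........]
after unlink(b) →   free=[.............]

bitmap = .............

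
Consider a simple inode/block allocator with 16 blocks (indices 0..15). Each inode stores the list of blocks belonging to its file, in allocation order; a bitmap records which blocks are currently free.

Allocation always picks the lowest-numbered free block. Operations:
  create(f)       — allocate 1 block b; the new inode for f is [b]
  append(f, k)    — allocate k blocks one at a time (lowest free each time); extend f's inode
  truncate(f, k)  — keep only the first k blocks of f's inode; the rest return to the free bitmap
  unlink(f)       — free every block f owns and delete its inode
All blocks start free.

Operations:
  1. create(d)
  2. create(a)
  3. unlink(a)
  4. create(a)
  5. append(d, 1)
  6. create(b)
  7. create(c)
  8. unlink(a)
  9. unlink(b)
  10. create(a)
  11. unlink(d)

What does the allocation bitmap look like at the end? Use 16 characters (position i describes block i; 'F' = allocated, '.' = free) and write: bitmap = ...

after create(d) → d:[0]  free=[F...............]
after create(a) → a:[1], d:[0]  free=[FF..............]
after unlink(a) → d:[0]  free=[F...............]
after create(a) → a:[1], d:[0]  free=[FF..............]
after append(d, 1) → a:[1], d:[0, 2]  free=[FFF.............]
after create(b) → a:[1], b:[3], d:[0, 2]  free=[FFFF............]
after create(c) → a:[1], b:[3], c:[4], d:[0, 2]  free=[FFFFF...........]
after unlink(a) → b:[3], c:[4], d:[0, 2]  free=[F.FFF...........]
after unlink(b) → c:[4], d:[0, 2]  free=[F.F.F...........]
after create(a) → a:[1], c:[4], d:[0, 2]  free=[FFF.F...........]
after unlink(d) → a:[1], c:[4]  free=[.F..F...........]

bitmap = .F..F...........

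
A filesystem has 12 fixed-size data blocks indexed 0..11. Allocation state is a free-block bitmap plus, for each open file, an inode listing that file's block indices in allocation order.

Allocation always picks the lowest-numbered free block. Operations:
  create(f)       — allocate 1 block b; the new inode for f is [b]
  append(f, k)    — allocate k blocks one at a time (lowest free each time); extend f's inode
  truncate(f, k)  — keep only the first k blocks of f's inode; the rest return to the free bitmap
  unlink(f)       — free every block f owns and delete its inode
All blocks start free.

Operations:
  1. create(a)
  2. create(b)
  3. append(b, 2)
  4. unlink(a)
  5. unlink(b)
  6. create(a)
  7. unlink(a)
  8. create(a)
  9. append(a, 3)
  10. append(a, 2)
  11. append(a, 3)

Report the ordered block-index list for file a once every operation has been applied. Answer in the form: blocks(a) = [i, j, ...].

blocks(a) = [0, 1, 2, 3, 4, 5, 6, 7, 8]

[1] create(a) — a=0 (map F...........)
[2] create(b) — a=0 b=1 (map FF..........)
[3] append(b, 2) — a=0 b=1,2,3 (map FFFF........)
[4] unlink(a) — b=1,2,3 (map .FFF........)
[5] unlink(b) —  (map ............)
[6] create(a) — a=0 (map F...........)
[7] unlink(a) —  (map ............)
[8] create(a) — a=0 (map F...........)
[9] append(a, 3) — a=0,1,2,3 (map FFFF........)
[10] append(a, 2) — a=0,1,2,3,4,5 (map FFFFFF......)
[11] append(a, 3) — a=0,1,2,3,4,5,6,7,8 (map FFFFFFFFF...)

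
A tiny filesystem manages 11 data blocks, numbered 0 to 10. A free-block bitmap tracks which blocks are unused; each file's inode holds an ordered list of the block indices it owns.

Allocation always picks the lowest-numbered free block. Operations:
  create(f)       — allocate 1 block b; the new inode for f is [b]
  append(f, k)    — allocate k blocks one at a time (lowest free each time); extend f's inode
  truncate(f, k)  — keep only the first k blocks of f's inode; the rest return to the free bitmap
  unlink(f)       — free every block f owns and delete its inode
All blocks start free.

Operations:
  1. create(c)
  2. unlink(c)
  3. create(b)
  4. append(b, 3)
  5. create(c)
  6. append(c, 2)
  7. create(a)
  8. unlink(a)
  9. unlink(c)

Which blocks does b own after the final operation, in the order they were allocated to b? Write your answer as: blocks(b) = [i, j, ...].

blocks(b) = [0, 1, 2, 3]

after create(c) → c:[0]  free=[F..........]
after unlink(c) →   free=[...........]
after create(b) → b:[0]  free=[F..........]
after append(b, 3) → b:[0, 1, 2, 3]  free=[FFFF.......]
after create(c) → b:[0, 1, 2, 3], c:[4]  free=[FFFFF......]
after append(c, 2) → b:[0, 1, 2, 3], c:[4, 5, 6]  free=[FFFFFFF....]
after create(a) → a:[7], b:[0, 1, 2, 3], c:[4, 5, 6]  free=[FFFFFFFF...]
after unlink(a) → b:[0, 1, 2, 3], c:[4, 5, 6]  free=[FFFFFFF....]
after unlink(c) → b:[0, 1, 2, 3]  free=[FFFF.......]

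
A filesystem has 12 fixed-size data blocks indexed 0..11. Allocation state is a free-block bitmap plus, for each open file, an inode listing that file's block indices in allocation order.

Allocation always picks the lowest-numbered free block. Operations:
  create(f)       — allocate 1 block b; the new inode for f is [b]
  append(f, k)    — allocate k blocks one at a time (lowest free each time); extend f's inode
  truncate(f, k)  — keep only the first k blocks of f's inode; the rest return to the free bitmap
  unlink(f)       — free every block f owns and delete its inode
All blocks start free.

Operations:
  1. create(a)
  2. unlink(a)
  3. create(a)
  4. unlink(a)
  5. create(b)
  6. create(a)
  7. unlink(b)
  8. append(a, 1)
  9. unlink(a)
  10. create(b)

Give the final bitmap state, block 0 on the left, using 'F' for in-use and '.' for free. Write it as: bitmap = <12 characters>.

bitmap = F...........

[1] create(a) — a=0 (map F...........)
[2] unlink(a) —  (map ............)
[3] create(a) — a=0 (map F...........)
[4] unlink(a) —  (map ............)
[5] create(b) — b=0 (map F...........)
[6] create(a) — a=1 b=0 (map FF..........)
[7] unlink(b) — a=1 (map .F..........)
[8] append(a, 1) — a=1,0 (map FF..........)
[9] unlink(a) —  (map ............)
[10] create(b) — b=0 (map F...........)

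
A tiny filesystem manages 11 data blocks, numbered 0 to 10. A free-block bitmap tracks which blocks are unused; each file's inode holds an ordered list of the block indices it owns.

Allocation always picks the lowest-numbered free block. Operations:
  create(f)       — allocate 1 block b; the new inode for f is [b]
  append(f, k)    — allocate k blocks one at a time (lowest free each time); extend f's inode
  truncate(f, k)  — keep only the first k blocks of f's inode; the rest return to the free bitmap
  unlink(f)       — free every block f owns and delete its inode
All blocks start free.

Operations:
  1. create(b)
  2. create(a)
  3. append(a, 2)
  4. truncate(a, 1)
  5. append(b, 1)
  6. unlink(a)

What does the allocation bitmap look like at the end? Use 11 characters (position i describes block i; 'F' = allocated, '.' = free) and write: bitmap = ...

bitmap = F.F........

  1. create(b)  ⇒  F..........  {b→[0]}
  2. create(a)  ⇒  FF.........  {a→[1]; b→[0]}
  3. append(a, 2)  ⇒  FFFF.......  {a→[1, 2, 3]; b→[0]}
  4. truncate(a, 1)  ⇒  FF.........  {a→[1]; b→[0]}
  5. append(b, 1)  ⇒  FFF........  {a→[1]; b→[0, 2]}
  6. unlink(a)  ⇒  F.F........  {b→[0, 2]}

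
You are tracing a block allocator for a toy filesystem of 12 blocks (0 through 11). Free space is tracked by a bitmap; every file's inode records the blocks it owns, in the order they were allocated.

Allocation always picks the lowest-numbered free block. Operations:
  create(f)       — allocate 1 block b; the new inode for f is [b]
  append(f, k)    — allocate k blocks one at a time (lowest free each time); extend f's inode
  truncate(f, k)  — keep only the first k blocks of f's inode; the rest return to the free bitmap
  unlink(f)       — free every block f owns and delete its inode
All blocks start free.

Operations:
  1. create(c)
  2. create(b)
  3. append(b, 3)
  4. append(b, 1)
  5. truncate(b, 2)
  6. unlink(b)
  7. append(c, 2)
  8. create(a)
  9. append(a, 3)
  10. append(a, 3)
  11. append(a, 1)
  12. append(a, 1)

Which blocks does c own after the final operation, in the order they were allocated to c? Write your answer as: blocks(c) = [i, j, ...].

create(c): bitmap=F........... | c=[0]
create(b): bitmap=FF.......... | b=[1] c=[0]
append(b, 3): bitmap=FFFFF....... | b=[1, 2, 3, 4] c=[0]
append(b, 1): bitmap=FFFFFF...... | b=[1, 2, 3, 4, 5] c=[0]
truncate(b, 2): bitmap=FFF......... | b=[1, 2] c=[0]
unlink(b): bitmap=F........... | c=[0]
append(c, 2): bitmap=FFF......... | c=[0, 1, 2]
create(a): bitmap=FFFF........ | a=[3] c=[0, 1, 2]
append(a, 3): bitmap=FFFFFFF..... | a=[3, 4, 5, 6] c=[0, 1, 2]
append(a, 3): bitmap=FFFFFFFFFF.. | a=[3, 4, 5, 6, 7, 8, 9] c=[0, 1, 2]
append(a, 1): bitmap=FFFFFFFFFFF. | a=[3, 4, 5, 6, 7, 8, 9, 10] c=[0, 1, 2]
append(a, 1): bitmap=FFFFFFFFFFFF | a=[3, 4, 5, 6, 7, 8, 9, 10, 11] c=[0, 1, 2]

blocks(c) = [0, 1, 2]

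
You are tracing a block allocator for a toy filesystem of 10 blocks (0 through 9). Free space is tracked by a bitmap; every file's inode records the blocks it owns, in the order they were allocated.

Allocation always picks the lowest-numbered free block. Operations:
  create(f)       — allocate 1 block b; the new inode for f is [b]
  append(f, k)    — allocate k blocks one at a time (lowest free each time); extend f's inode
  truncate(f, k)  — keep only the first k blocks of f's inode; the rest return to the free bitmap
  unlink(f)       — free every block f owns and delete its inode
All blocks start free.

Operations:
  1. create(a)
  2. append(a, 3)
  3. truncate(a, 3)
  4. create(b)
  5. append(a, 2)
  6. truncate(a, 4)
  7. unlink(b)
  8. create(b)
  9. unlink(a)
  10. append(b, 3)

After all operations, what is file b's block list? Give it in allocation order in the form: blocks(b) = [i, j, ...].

[1] create(a) — a=0 (map F.........)
[2] append(a, 3) — a=0,1,2,3 (map FFFF......)
[3] truncate(a, 3) — a=0,1,2 (map FFF.......)
[4] create(b) — a=0,1,2 b=3 (map FFFF......)
[5] append(a, 2) — a=0,1,2,4,5 b=3 (map FFFFFF....)
[6] truncate(a, 4) — a=0,1,2,4 b=3 (map FFFFF.....)
[7] unlink(b) — a=0,1,2,4 (map FFF.F.....)
[8] create(b) — a=0,1,2,4 b=3 (map FFFFF.....)
[9] unlink(a) — b=3 (map ...F......)
[10] append(b, 3) — b=3,0,1,2 (map FFFF......)

blocks(b) = [3, 0, 1, 2]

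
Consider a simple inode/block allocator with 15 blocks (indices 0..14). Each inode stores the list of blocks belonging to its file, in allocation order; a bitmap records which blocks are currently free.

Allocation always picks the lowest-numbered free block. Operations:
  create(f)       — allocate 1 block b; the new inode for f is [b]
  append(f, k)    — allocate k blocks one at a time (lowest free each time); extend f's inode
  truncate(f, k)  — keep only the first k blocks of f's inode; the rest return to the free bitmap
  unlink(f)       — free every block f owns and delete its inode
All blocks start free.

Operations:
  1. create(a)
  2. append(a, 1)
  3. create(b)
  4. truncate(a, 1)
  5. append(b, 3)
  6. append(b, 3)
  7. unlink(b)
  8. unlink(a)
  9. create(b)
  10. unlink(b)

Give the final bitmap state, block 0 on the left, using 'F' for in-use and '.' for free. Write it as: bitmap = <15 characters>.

[1] create(a) — a=0 (map F..............)
[2] append(a, 1) — a=0,1 (map FF.............)
[3] create(b) — a=0,1 b=2 (map FFF............)
[4] truncate(a, 1) — a=0 b=2 (map F.F............)
[5] append(b, 3) — a=0 b=2,1,3,4 (map FFFFF..........)
[6] append(b, 3) — a=0 b=2,1,3,4,5,6,7 (map FFFFFFFF.......)
[7] unlink(b) — a=0 (map F..............)
[8] unlink(a) —  (map ...............)
[9] create(b) — b=0 (map F..............)
[10] unlink(b) —  (map ...............)

bitmap = ...............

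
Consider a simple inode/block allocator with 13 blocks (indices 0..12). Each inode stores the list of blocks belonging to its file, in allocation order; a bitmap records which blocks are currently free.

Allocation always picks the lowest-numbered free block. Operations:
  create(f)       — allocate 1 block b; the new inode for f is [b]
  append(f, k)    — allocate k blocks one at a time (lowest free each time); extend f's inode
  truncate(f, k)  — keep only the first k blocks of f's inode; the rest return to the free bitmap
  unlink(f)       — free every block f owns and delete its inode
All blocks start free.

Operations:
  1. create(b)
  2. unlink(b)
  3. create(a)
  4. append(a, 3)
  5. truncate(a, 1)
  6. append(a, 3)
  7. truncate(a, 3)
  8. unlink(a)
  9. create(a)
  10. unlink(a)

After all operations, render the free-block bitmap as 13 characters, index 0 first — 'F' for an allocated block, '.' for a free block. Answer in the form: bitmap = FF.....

bitmap = .............

after create(b) → b:[0]  free=[F............]
after unlink(b) →   free=[.............]
after create(a) → a:[0]  free=[F............]
after append(a, 3) → a:[0, 1, 2, 3]  free=[FFFF.........]
after truncate(a, 1) → a:[0]  free=[F............]
after append(a, 3) → a:[0, 1, 2, 3]  free=[FFFF.........]
after truncate(a, 3) → a:[0, 1, 2]  free=[FFF..........]
after unlink(a) →   free=[.............]
after create(a) → a:[0]  free=[F............]
after unlink(a) →   free=[.............]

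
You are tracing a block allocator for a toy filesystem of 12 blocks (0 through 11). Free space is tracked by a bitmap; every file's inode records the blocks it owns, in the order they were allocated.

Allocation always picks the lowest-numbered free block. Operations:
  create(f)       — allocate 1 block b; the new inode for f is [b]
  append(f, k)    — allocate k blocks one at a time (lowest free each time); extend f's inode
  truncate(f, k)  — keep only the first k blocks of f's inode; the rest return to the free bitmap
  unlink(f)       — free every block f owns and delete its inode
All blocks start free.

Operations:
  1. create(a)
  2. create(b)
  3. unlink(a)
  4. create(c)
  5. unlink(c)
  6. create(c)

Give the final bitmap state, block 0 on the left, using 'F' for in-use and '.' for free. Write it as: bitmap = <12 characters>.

bitmap = FF..........

[1] create(a) — a=0 (map F...........)
[2] create(b) — a=0 b=1 (map FF..........)
[3] unlink(a) — b=1 (map .F..........)
[4] create(c) — b=1 c=0 (map FF..........)
[5] unlink(c) — b=1 (map .F..........)
[6] create(c) — b=1 c=0 (map FF..........)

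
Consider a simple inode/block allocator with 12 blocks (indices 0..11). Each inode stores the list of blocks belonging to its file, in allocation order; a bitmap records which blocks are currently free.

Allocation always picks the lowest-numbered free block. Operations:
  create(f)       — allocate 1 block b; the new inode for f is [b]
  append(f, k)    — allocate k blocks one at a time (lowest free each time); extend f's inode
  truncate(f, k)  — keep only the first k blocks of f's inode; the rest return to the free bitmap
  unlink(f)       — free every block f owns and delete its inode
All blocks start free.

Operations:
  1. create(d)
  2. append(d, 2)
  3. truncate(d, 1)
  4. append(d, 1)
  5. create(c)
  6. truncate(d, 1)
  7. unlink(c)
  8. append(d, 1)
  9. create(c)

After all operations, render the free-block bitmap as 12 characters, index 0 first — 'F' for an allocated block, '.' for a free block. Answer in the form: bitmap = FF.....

bitmap = FFF.........

create(d): bitmap=F........... | d=[0]
append(d, 2): bitmap=FFF......... | d=[0, 1, 2]
truncate(d, 1): bitmap=F........... | d=[0]
append(d, 1): bitmap=FF.......... | d=[0, 1]
create(c): bitmap=FFF......... | c=[2] d=[0, 1]
truncate(d, 1): bitmap=F.F......... | c=[2] d=[0]
unlink(c): bitmap=F........... | d=[0]
append(d, 1): bitmap=FF.......... | d=[0, 1]
create(c): bitmap=FFF......... | c=[2] d=[0, 1]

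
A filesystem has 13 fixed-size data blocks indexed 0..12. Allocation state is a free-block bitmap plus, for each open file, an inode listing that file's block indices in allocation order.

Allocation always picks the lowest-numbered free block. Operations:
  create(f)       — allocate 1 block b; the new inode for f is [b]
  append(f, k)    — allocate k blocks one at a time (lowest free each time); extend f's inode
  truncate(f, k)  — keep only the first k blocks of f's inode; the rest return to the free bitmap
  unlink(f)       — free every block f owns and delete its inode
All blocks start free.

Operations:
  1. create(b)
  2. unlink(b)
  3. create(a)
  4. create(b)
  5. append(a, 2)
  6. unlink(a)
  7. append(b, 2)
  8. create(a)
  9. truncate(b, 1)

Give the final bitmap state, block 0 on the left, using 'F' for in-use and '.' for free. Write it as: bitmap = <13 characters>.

bitmap = .F.F.........

[1] create(b) — b=0 (map F............)
[2] unlink(b) —  (map .............)
[3] create(a) — a=0 (map F............)
[4] create(b) — a=0 b=1 (map FF...........)
[5] append(a, 2) — a=0,2,3 b=1 (map FFFF.........)
[6] unlink(a) — b=1 (map .F...........)
[7] append(b, 2) — b=1,0,2 (map FFF..........)
[8] create(a) — a=3 b=1,0,2 (map FFFF.........)
[9] truncate(b, 1) — a=3 b=1 (map .F.F.........)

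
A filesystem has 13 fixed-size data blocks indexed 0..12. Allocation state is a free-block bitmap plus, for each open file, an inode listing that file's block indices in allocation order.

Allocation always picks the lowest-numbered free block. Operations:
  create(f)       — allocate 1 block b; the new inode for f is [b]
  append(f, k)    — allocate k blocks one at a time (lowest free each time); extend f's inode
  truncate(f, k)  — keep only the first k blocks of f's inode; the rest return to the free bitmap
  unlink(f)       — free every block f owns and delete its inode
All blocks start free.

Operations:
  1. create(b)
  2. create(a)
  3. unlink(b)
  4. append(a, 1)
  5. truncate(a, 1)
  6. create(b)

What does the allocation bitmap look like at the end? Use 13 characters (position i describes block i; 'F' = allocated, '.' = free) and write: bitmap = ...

after create(b) → b:[0]  free=[F............]
after create(a) → a:[1], b:[0]  free=[FF...........]
after unlink(b) → a:[1]  free=[.F...........]
after append(a, 1) → a:[1, 0]  free=[FF...........]
after truncate(a, 1) → a:[1]  free=[.F...........]
after create(b) → a:[1], b:[0]  free=[FF...........]

bitmap = FF...........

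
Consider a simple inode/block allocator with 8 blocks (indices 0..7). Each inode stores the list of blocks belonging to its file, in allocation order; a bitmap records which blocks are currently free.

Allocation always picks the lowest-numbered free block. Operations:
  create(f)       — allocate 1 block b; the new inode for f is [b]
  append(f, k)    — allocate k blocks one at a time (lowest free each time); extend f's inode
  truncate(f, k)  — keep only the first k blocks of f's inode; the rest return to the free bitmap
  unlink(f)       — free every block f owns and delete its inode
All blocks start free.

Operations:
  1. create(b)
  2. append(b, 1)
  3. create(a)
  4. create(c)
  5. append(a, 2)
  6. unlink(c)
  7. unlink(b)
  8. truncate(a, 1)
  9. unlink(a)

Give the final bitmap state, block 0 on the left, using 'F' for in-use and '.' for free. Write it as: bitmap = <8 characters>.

bitmap = ........

create(b): bitmap=F....... | b=[0]
append(b, 1): bitmap=FF...... | b=[0, 1]
create(a): bitmap=FFF..... | a=[2] b=[0, 1]
create(c): bitmap=FFFF.... | a=[2] b=[0, 1] c=[3]
append(a, 2): bitmap=FFFFFF.. | a=[2, 4, 5] b=[0, 1] c=[3]
unlink(c): bitmap=FFF.FF.. | a=[2, 4, 5] b=[0, 1]
unlink(b): bitmap=..F.FF.. | a=[2, 4, 5]
truncate(a, 1): bitmap=..F..... | a=[2]
unlink(a): bitmap=........ | 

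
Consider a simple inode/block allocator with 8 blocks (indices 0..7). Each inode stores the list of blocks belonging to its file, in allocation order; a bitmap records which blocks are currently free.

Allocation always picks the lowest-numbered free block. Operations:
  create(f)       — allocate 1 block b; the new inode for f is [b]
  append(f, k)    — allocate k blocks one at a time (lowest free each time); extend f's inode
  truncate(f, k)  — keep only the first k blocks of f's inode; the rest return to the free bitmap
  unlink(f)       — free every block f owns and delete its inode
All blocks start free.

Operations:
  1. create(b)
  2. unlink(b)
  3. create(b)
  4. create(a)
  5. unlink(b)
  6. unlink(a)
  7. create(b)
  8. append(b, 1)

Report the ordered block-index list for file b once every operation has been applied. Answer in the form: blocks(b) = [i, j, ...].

blocks(b) = [0, 1]

after create(b) → b:[0]  free=[F.......]
after unlink(b) →   free=[........]
after create(b) → b:[0]  free=[F.......]
after create(a) → a:[1], b:[0]  free=[FF......]
after unlink(b) → a:[1]  free=[.F......]
after unlink(a) →   free=[........]
after create(b) → b:[0]  free=[F.......]
after append(b, 1) → b:[0, 1]  free=[FF......]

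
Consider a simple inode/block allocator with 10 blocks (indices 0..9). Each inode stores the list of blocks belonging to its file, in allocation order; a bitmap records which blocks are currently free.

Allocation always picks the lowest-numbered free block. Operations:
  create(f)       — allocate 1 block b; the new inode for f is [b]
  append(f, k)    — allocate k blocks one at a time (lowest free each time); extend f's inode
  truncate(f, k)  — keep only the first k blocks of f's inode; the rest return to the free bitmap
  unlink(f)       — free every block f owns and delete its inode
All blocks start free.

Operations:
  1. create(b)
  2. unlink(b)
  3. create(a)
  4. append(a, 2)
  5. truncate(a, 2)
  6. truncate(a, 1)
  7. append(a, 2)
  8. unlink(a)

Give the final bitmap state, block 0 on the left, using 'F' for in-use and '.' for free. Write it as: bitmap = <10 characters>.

[1] create(b) — b=0 (map F.........)
[2] unlink(b) —  (map ..........)
[3] create(a) — a=0 (map F.........)
[4] append(a, 2) — a=0,1,2 (map FFF.......)
[5] truncate(a, 2) — a=0,1 (map FF........)
[6] truncate(a, 1) — a=0 (map F.........)
[7] append(a, 2) — a=0,1,2 (map FFF.......)
[8] unlink(a) —  (map ..........)

bitmap = ..........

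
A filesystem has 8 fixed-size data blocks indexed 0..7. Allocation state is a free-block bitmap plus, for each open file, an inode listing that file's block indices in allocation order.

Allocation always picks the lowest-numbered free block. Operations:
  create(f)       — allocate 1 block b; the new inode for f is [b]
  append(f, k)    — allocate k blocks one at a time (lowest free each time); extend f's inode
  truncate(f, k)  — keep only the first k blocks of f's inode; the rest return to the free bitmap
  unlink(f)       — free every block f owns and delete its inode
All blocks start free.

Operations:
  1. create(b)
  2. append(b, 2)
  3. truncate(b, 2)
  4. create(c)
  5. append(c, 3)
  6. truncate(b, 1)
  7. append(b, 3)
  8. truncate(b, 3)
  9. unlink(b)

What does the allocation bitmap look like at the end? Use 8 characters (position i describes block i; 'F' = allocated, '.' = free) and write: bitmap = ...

  1. create(b)  ⇒  F.......  {b→[0]}
  2. append(b, 2)  ⇒  FFF.....  {b→[0, 1, 2]}
  3. truncate(b, 2)  ⇒  FF......  {b→[0, 1]}
  4. create(c)  ⇒  FFF.....  {b→[0, 1]; c→[2]}
  5. append(c, 3)  ⇒  FFFFFF..  {b→[0, 1]; c→[2, 3, 4, 5]}
  6. truncate(b, 1)  ⇒  F.FFFF..  {b→[0]; c→[2, 3, 4, 5]}
  7. append(b, 3)  ⇒  FFFFFFFF  {b→[0, 1, 6, 7]; c→[2, 3, 4, 5]}
  8. truncate(b, 3)  ⇒  FFFFFFF.  {b→[0, 1, 6]; c→[2, 3, 4, 5]}
  9. unlink(b)  ⇒  ..FFFF..  {c→[2, 3, 4, 5]}

bitmap = ..FFFF..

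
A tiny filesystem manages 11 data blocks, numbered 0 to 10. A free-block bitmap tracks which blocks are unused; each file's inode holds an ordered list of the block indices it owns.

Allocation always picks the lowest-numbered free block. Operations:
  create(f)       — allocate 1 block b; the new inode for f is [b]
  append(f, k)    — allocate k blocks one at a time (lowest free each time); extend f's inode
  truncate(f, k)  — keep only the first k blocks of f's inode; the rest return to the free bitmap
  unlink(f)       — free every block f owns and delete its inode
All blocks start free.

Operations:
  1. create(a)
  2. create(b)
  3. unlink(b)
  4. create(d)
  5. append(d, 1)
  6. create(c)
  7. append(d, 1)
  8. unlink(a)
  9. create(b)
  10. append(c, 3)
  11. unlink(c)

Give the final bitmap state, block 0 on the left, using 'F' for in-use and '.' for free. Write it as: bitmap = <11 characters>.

bitmap = FFF.F......

create(a): bitmap=F.......... | a=[0]
create(b): bitmap=FF......... | a=[0] b=[1]
unlink(b): bitmap=F.......... | a=[0]
create(d): bitmap=FF......... | a=[0] d=[1]
append(d, 1): bitmap=FFF........ | a=[0] d=[1, 2]
create(c): bitmap=FFFF....... | a=[0] c=[3] d=[1, 2]
append(d, 1): bitmap=FFFFF...... | a=[0] c=[3] d=[1, 2, 4]
unlink(a): bitmap=.FFFF...... | c=[3] d=[1, 2, 4]
create(b): bitmap=FFFFF...... | b=[0] c=[3] d=[1, 2, 4]
append(c, 3): bitmap=FFFFFFFF... | b=[0] c=[3, 5, 6, 7] d=[1, 2, 4]
unlink(c): bitmap=FFF.F...... | b=[0] d=[1, 2, 4]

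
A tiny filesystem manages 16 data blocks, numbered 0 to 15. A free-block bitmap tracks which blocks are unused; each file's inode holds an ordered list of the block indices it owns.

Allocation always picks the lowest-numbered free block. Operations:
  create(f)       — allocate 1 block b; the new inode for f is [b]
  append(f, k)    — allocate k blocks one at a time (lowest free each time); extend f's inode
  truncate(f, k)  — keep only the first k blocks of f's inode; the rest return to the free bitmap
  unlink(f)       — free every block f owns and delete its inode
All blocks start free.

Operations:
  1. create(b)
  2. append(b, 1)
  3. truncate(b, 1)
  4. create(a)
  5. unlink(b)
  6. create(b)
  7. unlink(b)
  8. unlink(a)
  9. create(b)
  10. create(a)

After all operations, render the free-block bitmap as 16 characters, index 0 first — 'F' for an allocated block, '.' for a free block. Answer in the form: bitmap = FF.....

create(b): bitmap=F............... | b=[0]
append(b, 1): bitmap=FF.............. | b=[0, 1]
truncate(b, 1): bitmap=F............... | b=[0]
create(a): bitmap=FF.............. | a=[1] b=[0]
unlink(b): bitmap=.F.............. | a=[1]
create(b): bitmap=FF.............. | a=[1] b=[0]
unlink(b): bitmap=.F.............. | a=[1]
unlink(a): bitmap=................ | 
create(b): bitmap=F............... | b=[0]
create(a): bitmap=FF.............. | a=[1] b=[0]

bitmap = FF..............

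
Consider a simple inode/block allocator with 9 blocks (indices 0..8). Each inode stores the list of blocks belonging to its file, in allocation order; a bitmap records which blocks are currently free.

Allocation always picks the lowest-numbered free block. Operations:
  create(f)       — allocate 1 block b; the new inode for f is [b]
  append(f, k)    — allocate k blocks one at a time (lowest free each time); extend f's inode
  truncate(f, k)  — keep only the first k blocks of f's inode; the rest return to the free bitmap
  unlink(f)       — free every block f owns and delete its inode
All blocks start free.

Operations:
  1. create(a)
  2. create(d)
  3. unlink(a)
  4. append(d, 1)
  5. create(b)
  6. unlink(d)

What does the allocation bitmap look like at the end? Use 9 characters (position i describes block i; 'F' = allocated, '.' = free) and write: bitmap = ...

after create(a) → a:[0]  free=[F........]
after create(d) → a:[0], d:[1]  free=[FF.......]
after unlink(a) → d:[1]  free=[.F.......]
after append(d, 1) → d:[1, 0]  free=[FF.......]
after create(b) → b:[2], d:[1, 0]  free=[FFF......]
after unlink(d) → b:[2]  free=[..F......]

bitmap = ..F......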